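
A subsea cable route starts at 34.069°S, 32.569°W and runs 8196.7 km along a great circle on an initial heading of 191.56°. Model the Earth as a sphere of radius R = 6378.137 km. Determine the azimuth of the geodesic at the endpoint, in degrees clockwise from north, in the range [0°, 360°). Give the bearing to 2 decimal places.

final bearing 331.74°

δ = 8196.7/6378.137 = 1.285124 rad (73.6322°).
With φ₁ = -34.069° = -0.594616 rad and θ = 191.56° = 3.343353 rad:
Applying the spherical law of cosines for sides, sin φ₂ = sin φ₁ cos δ + cos φ₁ sin δ cos θ = -0.936533, so φ₂ = -69.477°.
Then Δλ = atan2(-0.159272, -0.242835) = -2.561092 rad, from sin θ sin δ cos φ₁ over cos δ − sin φ₁ sin φ₂.
Hence λ₂ = -32.569° + -146.740° = -179.309°.
The forward bearing on arrival equals the back-azimuth from the destination plus 180°.
Back-azimuth from P₂ (-69.48°, -179.31°) to P₁ (-34.07°, -32.57°), with Δλ' = λ₁ − λ₂ = 146.74°: atan2( sin Δλ' cos φ₁ , cos φ₂ sin φ₁ − sin φ₂ cos φ₁ cos Δλ' ) = 151.74°.
Final bearing = (151.74° + 180°) mod 360° = 331.74°.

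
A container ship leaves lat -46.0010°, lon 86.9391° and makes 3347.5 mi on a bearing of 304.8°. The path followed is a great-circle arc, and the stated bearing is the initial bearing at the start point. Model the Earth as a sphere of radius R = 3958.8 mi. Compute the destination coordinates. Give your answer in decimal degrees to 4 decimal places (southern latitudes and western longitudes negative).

δ = 3347.5/3958.8 = 0.845585 rad (48.4484°).
Start latitude φ₁ = -0.802869 rad; initial bearing θ = 5.319764 rad.
Destination latitude: φ₂ = arcsin( sin φ₁ cos δ + cos φ₁ sin δ cos θ ) = arcsin(-0.180460) = -10.3965°.
Δλ = atan2( sin θ sin δ cos φ₁ , cos δ − sin φ₁ sin φ₂ ) = atan2(-0.426870, 0.533480) = -0.674839 rad = -38.6654°.
λ₂ = 86.9391° + -38.6654° = 48.2737°.

latitude -10.3965°, longitude 48.2737°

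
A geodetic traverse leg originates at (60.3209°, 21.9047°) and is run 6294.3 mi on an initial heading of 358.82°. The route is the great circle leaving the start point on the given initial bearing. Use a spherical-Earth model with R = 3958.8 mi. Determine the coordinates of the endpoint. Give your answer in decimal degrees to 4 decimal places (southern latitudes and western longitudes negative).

Angular distance δ = d/R = 6294.3 / 3958.8 = 1.589952 rad.
Converting: φ₁ = 1.052798 rad, θ = 6.262590 rad.
Destination latitude: φ₂ = arcsin( sin φ₁ cos δ + cos φ₁ sin δ cos θ ) = arcsin(0.478305) = 28.5747°.
Then Δλ = atan2(-0.010195, -0.434711) = -3.118145 rad, from sin θ sin δ cos φ₁ over cos δ − sin φ₁ sin φ₂.
λ₂ = 21.9047° + -178.6566° = -156.7519°.

latitude 28.5747°, longitude -156.7519°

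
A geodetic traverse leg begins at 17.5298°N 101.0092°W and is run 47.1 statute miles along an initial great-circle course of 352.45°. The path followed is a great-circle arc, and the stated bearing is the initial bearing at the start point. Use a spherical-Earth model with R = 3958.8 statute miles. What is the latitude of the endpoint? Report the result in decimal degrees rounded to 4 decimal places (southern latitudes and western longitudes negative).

latitude 18.2055°

The arc subtends δ = 47.1/3958.8 = 0.011898 rad at the centre.
Start latitude φ₁ = 0.305953 rad; initial bearing θ = 6.151413 rad.
sin φ₂ = sin φ₁ cos δ + cos φ₁ sin δ cos θ = (0.301202)(0.999929) + (0.953560)(0.011897)(0.991331) = 0.312427
φ₂ = asin(0.312427) = 0.317747 rad = 18.2055°.
Δλ = atan2( sin θ sin δ cos φ₁ , cos δ − sin φ₁ sin φ₂ ) = atan2(-0.001491, 0.905826) = -0.001646 rad = -0.0943°.
λ₂ = -101.0092° + -0.0943° = -101.1035°.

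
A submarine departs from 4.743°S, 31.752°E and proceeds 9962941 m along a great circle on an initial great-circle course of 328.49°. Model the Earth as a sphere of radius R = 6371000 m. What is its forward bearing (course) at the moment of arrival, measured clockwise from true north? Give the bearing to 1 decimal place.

final bearing 279.7°

Central angle δ = d/R = 1.563795 rad.
With φ₁ = -4.743° = -0.082781 rad and θ = 328.49° = 5.733232 rad:
Destination latitude: φ₂ = arcsin( sin φ₁ cos δ + cos φ₁ sin δ cos θ ) = arcsin(0.849030) = 58.106°.
For the longitude increment, Δλ = atan2( sin θ sin δ cos φ₁, cos δ − sin φ₁ sin φ₂ ) = atan2(-0.520845, 0.077204) = -81.569°.
λ₂ = 31.752° + -81.569° = -49.817°.
The forward bearing on arrival equals the back-azimuth from the destination plus 180°.
Back-azimuth from P₂ (58.1°, -49.8°) to P₁ (-4.7°, 31.8°), with Δλ' = λ₁ − λ₂ = 81.6°: atan2( sin Δλ' cos φ₁ , cos φ₂ sin φ₁ − sin φ₂ cos φ₁ cos Δλ' ) = 99.7°.
Final bearing = (99.7° + 180°) mod 360° = 279.7°.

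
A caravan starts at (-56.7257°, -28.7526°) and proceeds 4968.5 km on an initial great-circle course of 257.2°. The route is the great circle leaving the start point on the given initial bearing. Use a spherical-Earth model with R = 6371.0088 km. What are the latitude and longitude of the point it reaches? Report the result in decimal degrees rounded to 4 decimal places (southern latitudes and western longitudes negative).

latitude -42.8371°, longitude -97.9985°

Central angle δ = d/R = 0.779861 rad.
Converting: φ₁ = -0.990050 rad, θ = 4.488987 rad.
Applying the spherical law of cosines for sides, sin φ₂ = sin φ₁ cos δ + cos φ₁ sin δ cos θ = -0.679917, so φ₂ = -42.8371°.
Δλ = atan2( sin θ sin δ cos φ₁ , cos δ − sin φ₁ sin φ₂ ) = atan2(-0.376211, 0.142565) = -1.208568 rad = -69.2459°.
Hence λ₂ = -28.7526° + -69.2459° = -97.9985°.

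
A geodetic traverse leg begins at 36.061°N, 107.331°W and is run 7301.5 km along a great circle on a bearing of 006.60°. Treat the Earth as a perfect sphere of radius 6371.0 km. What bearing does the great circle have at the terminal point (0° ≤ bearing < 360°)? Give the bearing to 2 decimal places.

final bearing 155.66°

The arc subtends δ = 7301.5/6371 = 1.146052 rad at the centre.
With φ₁ = 36.061° = 0.629383 rad and θ = 6.6° = 0.115192 rad:
sin φ₂ = sin φ₁ cos δ + cos φ₁ sin δ cos θ = (0.588646)(0.412087) + (0.808391)(0.911144)(0.993373) = 0.974253
φ₂ = asin(0.974253) = 1.343384 rad = 76.970°.
For the longitude increment, Δλ = atan2( sin θ sin δ cos φ₁, cos δ − sin φ₁ sin φ₂ ) = atan2(0.084658, -0.161403) = 152.322°.
λ₂ = λ₁ + Δλ = 44.991°.
The forward bearing on arrival equals the back-azimuth from the destination plus 180°.
Back-azimuth from P₂ (76.97°, 44.99°) to P₁ (36.06°, -107.33°), with Δλ' = λ₁ − λ₂ = -152.32°: atan2( sin Δλ' cos φ₁ , cos φ₂ sin φ₁ − sin φ₂ cos φ₁ cos Δλ' ) = 335.66°.
Final bearing = (335.66° + 180°) mod 360° = 155.66°.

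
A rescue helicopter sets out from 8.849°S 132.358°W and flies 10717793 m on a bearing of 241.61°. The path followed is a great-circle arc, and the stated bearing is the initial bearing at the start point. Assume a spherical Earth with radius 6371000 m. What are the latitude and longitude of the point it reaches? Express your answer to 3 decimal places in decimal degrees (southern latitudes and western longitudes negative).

latitude -26.730°, longitude 125.844°

Central angle δ = d/R = 1.682278 rad.
With φ₁ = -8.849° = -0.154444 rad and θ = 241.61° = 4.216890 rad:
Destination latitude: φ₂ = arcsin( sin φ₁ cos δ + cos φ₁ sin δ cos θ ) = arcsin(-0.449781) = -26.730°.
Then Δλ = atan2(-0.863864, -0.180441) = -1.776712 rad, from sin θ sin δ cos φ₁ over cos δ − sin φ₁ sin φ₂.
λ₂ = -132.358° + -101.798° = -234.156°, normalized to (−180°, 180°] → 125.844°.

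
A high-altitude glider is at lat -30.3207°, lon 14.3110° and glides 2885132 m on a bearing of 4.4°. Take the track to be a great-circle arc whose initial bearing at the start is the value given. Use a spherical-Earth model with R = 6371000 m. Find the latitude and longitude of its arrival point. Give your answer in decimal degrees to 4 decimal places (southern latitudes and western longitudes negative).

The arc subtends δ = 2885132/6371000 = 0.452854 rad at the centre.
With φ₁ = -30.3207° = -0.529196 rad and θ = 4.4° = 0.076794 rad:
Applying the spherical law of cosines for sides, sin φ₂ = sin φ₁ cos δ + cos φ₁ sin δ cos θ = -0.077381, so φ₂ = -4.4381°.
Then Δλ = atan2(0.028976, 0.860137) = 0.033674 rad, from sin θ sin δ cos φ₁ over cos δ − sin φ₁ sin φ₂.
λ₂ = 14.3110° + 1.9294° = 16.2404°.

latitude -4.4381°, longitude 16.2404°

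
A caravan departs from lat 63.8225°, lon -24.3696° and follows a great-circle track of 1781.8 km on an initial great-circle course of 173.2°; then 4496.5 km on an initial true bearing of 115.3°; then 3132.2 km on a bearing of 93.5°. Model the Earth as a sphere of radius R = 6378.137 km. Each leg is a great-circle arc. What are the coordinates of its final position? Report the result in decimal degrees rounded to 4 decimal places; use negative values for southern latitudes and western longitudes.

latitude 17.9292°, longitude 47.3583°

Apply the spherical direct solution leg by leg, carrying full precision between legs.
Leg 1: from (63.8225°, -24.3696°), δ = 1781.8/6378.137 = 0.279361 rad, θ = 173.2° → φ = 47.8894°, λ = -21.5788°.
Leg 2: from (47.8894°, -21.5788°), δ = 4496.5/6378.137 = 0.704986 rad, θ = 115.3° → φ = 22.2906°, λ = 17.7065°.
Leg 3: from (22.2906°, 17.7065°), δ = 3132.2/6378.137 = 0.491084 rad, θ = 93.5° → φ = 17.9292°, λ = 47.3583°.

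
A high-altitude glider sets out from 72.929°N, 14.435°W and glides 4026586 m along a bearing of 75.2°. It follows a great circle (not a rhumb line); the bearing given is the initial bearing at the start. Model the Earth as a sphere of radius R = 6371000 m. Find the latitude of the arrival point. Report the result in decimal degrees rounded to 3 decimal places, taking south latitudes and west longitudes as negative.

latitude 54.646°

δ = 4026586/6371000 = 0.632018 rad (36.2120°).
With φ₁ = 72.929° = 1.272851 rad and θ = 75.2° = 1.312488 rad:
Applying the spherical law of cosines for sides, sin φ₂ = sin φ₁ cos δ + cos φ₁ sin δ cos θ = 0.815590, so φ₂ = 54.646°.
For the longitude increment, Δλ = atan2( sin θ sin δ cos φ₁, cos δ − sin φ₁ sin φ₂ ) = atan2(0.167672, 0.027181) = 80.792°.
λ₂ = λ₁ + Δλ = 66.357°.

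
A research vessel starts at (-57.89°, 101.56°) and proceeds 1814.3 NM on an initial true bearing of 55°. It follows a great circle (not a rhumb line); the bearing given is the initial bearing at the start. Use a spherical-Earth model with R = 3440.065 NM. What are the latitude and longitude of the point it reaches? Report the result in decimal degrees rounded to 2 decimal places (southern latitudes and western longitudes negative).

latitude -35.34°, longitude 131.92°

Angular distance δ = d/R = 1814.3 / 3440.065 = 0.527403 rad.
With φ₁ = -57.89° = -1.010371 rad and θ = 55° = 0.959931 rad:
Destination latitude: φ₂ = arcsin( sin φ₁ cos δ + cos φ₁ sin δ cos θ ) = arcsin(-0.578488) = -35.34°.
For the longitude increment, Δλ = atan2( sin θ sin δ cos φ₁, cos δ − sin φ₁ sin φ₂ ) = atan2(0.219142, 0.374121) = 30.36°.
Hence λ₂ = 101.56° + 30.36° = 131.92°.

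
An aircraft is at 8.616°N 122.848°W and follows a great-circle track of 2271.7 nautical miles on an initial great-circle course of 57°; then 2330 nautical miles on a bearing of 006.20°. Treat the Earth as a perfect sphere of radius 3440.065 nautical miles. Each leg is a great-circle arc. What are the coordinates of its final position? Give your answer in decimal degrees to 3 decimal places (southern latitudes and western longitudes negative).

latitude 65.015°, longitude -78.484°

Apply the spherical direct solution leg by leg, carrying full precision between legs.
Leg 1: from (8.616°, -122.848°), δ = 2271.7/3440.065 = 0.660365 rad, θ = 57° → φ = 26.656°, λ = -87.705°.
Leg 2: from (26.656°, -87.705°), δ = 2330/3440.065 = 0.677313 rad, θ = 6.2° → φ = 65.015°, λ = -78.484°.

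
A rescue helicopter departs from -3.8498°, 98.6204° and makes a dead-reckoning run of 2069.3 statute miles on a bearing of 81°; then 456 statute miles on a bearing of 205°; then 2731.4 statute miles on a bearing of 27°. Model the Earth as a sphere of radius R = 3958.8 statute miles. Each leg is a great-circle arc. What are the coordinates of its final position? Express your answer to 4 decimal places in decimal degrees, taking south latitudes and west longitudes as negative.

latitude 29.9936°, longitude 144.8664°

Apply the spherical direct solution leg by leg, carrying full precision between legs.
Leg 1: from (-3.8498°, 98.6204°), δ = 2069.3/3958.8 = 0.522709 rad, θ = 81° → φ = 1.1314°, λ = 128.1701°.
Leg 2: from (1.1314°, 128.1701°), δ = 456/3958.8 = 0.115186 rad, θ = 205° → φ = -4.8490°, λ = 125.3760°.
Leg 3: from (-4.8490°, 125.3760°), δ = 2731.4/3958.8 = 0.689957 rad, θ = 27° → φ = 29.9936°, λ = 144.8664°.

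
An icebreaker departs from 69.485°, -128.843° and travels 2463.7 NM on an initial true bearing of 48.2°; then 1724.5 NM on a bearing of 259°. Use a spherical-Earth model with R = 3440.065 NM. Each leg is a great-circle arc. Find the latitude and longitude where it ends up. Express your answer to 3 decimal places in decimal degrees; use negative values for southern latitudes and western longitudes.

latitude 45.009°, longitude -64.143°

Apply the spherical direct solution leg by leg, carrying full precision between legs.
Leg 1: from (69.485°, -128.843°), δ = 2463.7/3440.065 = 0.716178 rad, θ = 48.2° → φ = 59.298°, λ = -22.288°.
Leg 2: from (59.298°, -22.288°), δ = 1724.5/3440.065 = 0.501299 rad, θ = 259° → φ = 45.009°, λ = -64.143°.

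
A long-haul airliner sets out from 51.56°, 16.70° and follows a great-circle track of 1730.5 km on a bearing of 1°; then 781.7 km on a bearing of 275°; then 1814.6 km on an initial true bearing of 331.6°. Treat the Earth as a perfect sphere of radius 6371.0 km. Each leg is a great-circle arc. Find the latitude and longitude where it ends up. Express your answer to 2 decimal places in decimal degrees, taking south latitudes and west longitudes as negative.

latitude 78.31°, longitude -41.83°

Apply the spherical direct solution leg by leg, carrying full precision between legs.
Leg 1: from (51.56°, 16.70°), δ = 1730.5/6371 = 0.271621 rad, θ = 1° → φ = 67.12°, λ = 17.39°.
Leg 2: from (67.12°, 17.39°), δ = 781.7/6371 = 0.122697 rad, θ = 275° → φ = 66.71°, λ = -0.57°.
Leg 3: from (66.71°, -0.57°), δ = 1814.6/6371 = 0.284822 rad, θ = 331.6° → φ = 78.31°, λ = -41.83°.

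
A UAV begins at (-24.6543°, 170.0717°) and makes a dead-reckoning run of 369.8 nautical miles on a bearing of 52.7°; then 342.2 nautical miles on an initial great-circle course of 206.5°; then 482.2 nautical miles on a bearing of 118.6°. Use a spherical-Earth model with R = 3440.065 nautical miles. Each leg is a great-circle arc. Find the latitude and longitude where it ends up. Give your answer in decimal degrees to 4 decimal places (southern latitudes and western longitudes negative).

Apply the spherical direct solution leg by leg, carrying full precision between legs.
Leg 1: from (-24.6543°, 170.0717°), δ = 369.8/3440.065 = 0.107498 rad, θ = 52.7° → φ = -20.8329°, λ = 175.3111°.
Leg 2: from (-20.8329°, 175.3111°), δ = 342.2/3440.065 = 0.099475 rad, θ = 206.5° → φ = -25.9096°, λ = 172.4873°.
Leg 3: from (-25.9096°, 172.4873°), δ = 482.2/3440.065 = 0.140172 rad, θ = 118.6° → φ = -29.5263°, λ = -179.4084°.

latitude -29.5263°, longitude -179.4084°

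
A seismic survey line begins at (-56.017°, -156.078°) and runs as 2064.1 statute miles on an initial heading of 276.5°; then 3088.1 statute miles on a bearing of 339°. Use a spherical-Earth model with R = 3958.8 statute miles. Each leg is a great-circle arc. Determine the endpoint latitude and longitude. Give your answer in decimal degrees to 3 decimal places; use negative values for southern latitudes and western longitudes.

Apply the spherical direct solution leg by leg, carrying full precision between legs.
Leg 1: from (-56.017°, -156.078°), δ = 2064.1/3958.8 = 0.521395 rad, θ = 276.5° → φ = -43.433°, λ = 160.961°.
Leg 2: from (-43.433°, 160.961°), δ = 3088.1/3958.8 = 0.780060 rad, θ = 339° → φ = -0.683°, λ = 146.361°.

latitude -0.683°, longitude 146.361°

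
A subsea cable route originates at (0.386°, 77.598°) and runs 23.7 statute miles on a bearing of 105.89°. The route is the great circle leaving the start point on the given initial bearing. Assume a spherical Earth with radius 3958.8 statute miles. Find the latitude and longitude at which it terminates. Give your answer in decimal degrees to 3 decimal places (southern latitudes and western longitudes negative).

Angular distance δ = d/R = 23.7 / 3958.8 = 0.005987 rad.
Converting: φ₁ = 0.006737 rad, θ = 1.848129 rad.
Applying the spherical law of cosines for sides, sin φ₂ = sin φ₁ cos δ + cos φ₁ sin δ cos θ = 0.005098, so φ₂ = 0.292°.
Δλ = atan2( sin θ sin δ cos φ₁ , cos δ − sin φ₁ sin φ₂ ) = atan2(0.005758, 0.999948) = 0.005758 rad = 0.330°.
Hence λ₂ = 77.598° + 0.330° = 77.928°.

latitude 0.292°, longitude 77.928°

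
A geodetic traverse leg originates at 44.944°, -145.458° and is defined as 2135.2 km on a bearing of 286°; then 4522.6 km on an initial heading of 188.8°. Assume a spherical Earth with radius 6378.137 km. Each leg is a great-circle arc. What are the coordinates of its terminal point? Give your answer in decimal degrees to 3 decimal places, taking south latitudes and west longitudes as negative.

Apply the spherical direct solution leg by leg, carrying full precision between legs.
Leg 1: from (44.944°, -145.458°), δ = 2135.2/6378.137 = 0.334769 rad, θ = 286° → φ = 46.995°, λ = -173.042°.
Leg 2: from (46.995°, -173.042°), δ = 4522.6/6378.137 = 0.709079 rad, θ = 188.8° → φ = 6.670°, λ = -178.798°.

latitude 6.670°, longitude -178.798°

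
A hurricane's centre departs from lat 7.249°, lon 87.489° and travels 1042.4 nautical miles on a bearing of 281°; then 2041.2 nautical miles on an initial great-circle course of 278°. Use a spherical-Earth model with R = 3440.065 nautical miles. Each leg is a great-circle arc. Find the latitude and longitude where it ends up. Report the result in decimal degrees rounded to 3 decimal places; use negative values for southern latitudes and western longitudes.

Apply the spherical direct solution leg by leg, carrying full precision between legs.
Leg 1: from (7.249°, 87.489°), δ = 1042.4/3440.065 = 0.303018 rad, θ = 281° → φ = 10.190°, λ = 70.175°.
Leg 2: from (10.190°, 70.175°), δ = 2041.2/3440.065 = 0.593361 rad, θ = 278° → φ = 12.901°, λ = 35.560°.

latitude 12.901°, longitude 35.560°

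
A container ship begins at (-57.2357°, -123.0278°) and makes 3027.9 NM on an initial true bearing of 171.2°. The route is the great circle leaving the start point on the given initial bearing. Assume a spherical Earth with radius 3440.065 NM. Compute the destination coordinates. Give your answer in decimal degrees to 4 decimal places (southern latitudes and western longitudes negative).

δ = 3027.9/3440.065 = 0.880187 rad (50.4310°).
With φ₁ = -57.2357° = -0.998951 rad and θ = 171.2° = 2.988004 rad:
Applying the spherical law of cosines for sides, sin φ₂ = sin φ₁ cos δ + cos φ₁ sin δ cos θ = -0.947927, so φ₂ = -71.4285°.
Δλ = atan2( sin θ sin δ cos φ₁ , cos δ − sin φ₁ sin φ₂ ) = atan2(0.063822, -0.160109) = 2.762279 rad = 158.2669°.
Hence λ₂ = -123.0278° + 158.2669° = 35.2391°.

latitude -71.4285°, longitude 35.2391°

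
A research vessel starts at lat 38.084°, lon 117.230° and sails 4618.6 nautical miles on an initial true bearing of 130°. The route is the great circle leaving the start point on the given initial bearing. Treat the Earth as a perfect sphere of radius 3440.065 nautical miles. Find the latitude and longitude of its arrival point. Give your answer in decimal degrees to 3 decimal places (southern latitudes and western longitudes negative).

latitude -20.688°, longitude 170.133°

δ = 4618.6/3440.065 = 1.342591 rad (76.9248°).
With φ₁ = 38.084° = 0.664691 rad and θ = 130° = 2.268928 rad:
sin φ₂ = sin φ₁ cos δ + cos φ₁ sin δ cos θ = (0.616816)(0.226230) + (0.787107)(0.974074)(-0.642788) = -0.353284
φ₂ = asin(-0.353284) = -0.361079 rad = -20.688°.
Then Δλ = atan2(0.587327, 0.444141) = 0.923334 rad, from sin θ sin δ cos φ₁ over cos δ − sin φ₁ sin φ₂.
λ₂ = 117.230° + 52.903° = 170.133°.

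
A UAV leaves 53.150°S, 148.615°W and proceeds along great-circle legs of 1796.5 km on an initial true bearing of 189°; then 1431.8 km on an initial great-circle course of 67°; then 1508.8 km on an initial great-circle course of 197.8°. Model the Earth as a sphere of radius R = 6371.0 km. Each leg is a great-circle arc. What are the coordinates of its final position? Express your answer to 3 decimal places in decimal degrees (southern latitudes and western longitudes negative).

Apply the spherical direct solution leg by leg, carrying full precision between legs.
Leg 1: from (-53.150°, -148.615°), δ = 1796.5/6371 = 0.281981 rad, θ = 189° → φ = -68.976°, λ = -155.584°.
Leg 2: from (-68.976°, -155.584°), δ = 1431.8/6371 = 0.224737 rad, θ = 67° → φ = -61.488°, λ = -130.133°.
Leg 3: from (-61.488°, -130.133°), δ = 1508.8/6371 = 0.236823 rad, θ = 197.8° → φ = -73.909°, λ = -145.129°.

latitude -73.909°, longitude -145.129°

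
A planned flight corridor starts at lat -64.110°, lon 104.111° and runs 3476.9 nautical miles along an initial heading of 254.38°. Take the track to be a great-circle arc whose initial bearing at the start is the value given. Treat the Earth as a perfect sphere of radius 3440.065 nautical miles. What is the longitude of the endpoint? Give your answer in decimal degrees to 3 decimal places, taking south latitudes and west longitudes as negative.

longitude 15.989°

Central angle δ = d/R = 1.010708 rad.
Converting: φ₁ = -1.118931 rad, θ = 4.439769 rad.
sin φ₂ = sin φ₁ cos δ + cos φ₁ sin δ cos θ = (-0.899634)(0.531261) + (0.436645)(0.847208)(-0.269256) = -0.577546
φ₂ = asin(-0.577546) = -0.615720 rad = -35.278°.
For the longitude increment, Δλ = atan2( sin θ sin δ cos φ₁, cos δ − sin φ₁ sin φ₂ ) = atan2(-0.356267, 0.011681) = -88.122°.
Hence λ₂ = 104.111° + -88.122° = 15.989°.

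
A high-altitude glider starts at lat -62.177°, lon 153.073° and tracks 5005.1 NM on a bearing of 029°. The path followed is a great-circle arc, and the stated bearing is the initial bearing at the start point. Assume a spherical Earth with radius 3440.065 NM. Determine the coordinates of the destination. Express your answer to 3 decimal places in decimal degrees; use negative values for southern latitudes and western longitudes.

The arc subtends δ = 5005.1/3440.065 = 1.454943 rad at the centre.
With φ₁ = -62.177° = -1.085193 rad and θ = 29° = 0.506145 rad:
Destination latitude: φ₂ = arcsin( sin φ₁ cos δ + cos φ₁ sin δ cos θ ) = arcsin(0.303254) = 17.653°.
For the longitude increment, Δλ = atan2( sin θ sin δ cos φ₁, cos δ − sin φ₁ sin φ₂ ) = atan2(0.224764, 0.383790) = 30.355°.
λ₂ = 153.073° + 30.355° = 183.428°, normalized to (−180°, 180°] → -176.572°.

latitude 17.653°, longitude -176.572°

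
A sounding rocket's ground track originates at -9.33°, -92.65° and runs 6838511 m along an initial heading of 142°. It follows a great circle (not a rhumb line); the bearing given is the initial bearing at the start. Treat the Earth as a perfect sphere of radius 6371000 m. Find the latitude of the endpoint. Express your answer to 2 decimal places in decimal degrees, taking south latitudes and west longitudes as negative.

Central angle δ = d/R = 1.073381 rad.
Start latitude φ₁ = -0.162839 rad; initial bearing θ = 2.478368 rad.
sin φ₂ = sin φ₁ cos δ + cos φ₁ sin δ cos θ = (-0.162121)(0.477156) + (0.986771)(0.878819)(-0.788011) = -0.760714
φ₂ = asin(-0.760714) = -0.864412 rad = -49.53°.
Δλ = atan2( sin θ sin δ cos φ₁ , cos δ − sin φ₁ sin φ₂ ) = atan2(0.533897, 0.353828) = 0.985526 rad = 56.47°.
λ₂ = λ₁ + Δλ = -36.18°.

latitude -49.53°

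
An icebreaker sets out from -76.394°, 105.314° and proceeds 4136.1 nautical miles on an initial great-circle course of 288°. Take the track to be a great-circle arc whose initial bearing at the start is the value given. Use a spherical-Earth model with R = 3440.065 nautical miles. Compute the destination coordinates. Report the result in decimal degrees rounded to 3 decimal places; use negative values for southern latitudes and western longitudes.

latitude -16.395°, longitude 37.671°

The arc subtends δ = 4136.1/3440.065 = 1.202332 rad at the centre.
Start latitude φ₁ = -1.333327 rad; initial bearing θ = 5.026548 rad.
sin φ₂ = sin φ₁ cos δ + cos φ₁ sin δ cos θ = (-0.971936)(0.360183) + (0.235244)(0.932882)(0.309017) = -0.282260
φ₂ = asin(-0.282260) = -0.286149 rad = -16.395°.
Then Δλ = atan2(-0.208714, 0.085845) = -1.180585 rad, from sin θ sin δ cos φ₁ over cos δ − sin φ₁ sin φ₂.
λ₂ = 105.314° + -67.643° = 37.671°.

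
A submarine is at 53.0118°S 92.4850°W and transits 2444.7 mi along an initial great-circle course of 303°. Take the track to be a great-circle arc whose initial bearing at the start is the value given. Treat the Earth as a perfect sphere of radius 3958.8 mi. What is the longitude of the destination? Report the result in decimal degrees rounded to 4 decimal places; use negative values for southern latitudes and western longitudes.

Central angle δ = d/R = 0.617536 rad.
Converting: φ₁ = -0.925230 rad, θ = 5.288348 rad.
Destination latitude: φ₂ = arcsin( sin φ₁ cos δ + cos φ₁ sin δ cos θ ) = arcsin(-0.461498) = -27.4838°.
For the longitude increment, Δλ = atan2( sin θ sin δ cos φ₁, cos δ − sin φ₁ sin φ₂ ) = atan2(-0.292170, 0.446682) = -33.1882°.
Hence λ₂ = -92.4850° + -33.1882° = -125.6732°.

longitude -125.6732°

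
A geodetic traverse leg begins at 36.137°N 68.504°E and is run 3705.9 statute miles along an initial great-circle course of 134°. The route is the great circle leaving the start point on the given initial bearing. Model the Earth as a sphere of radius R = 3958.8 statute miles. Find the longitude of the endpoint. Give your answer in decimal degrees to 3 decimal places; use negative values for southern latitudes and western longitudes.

longitude 104.116°

δ = 3705.9/3958.8 = 0.936117 rad (53.6356°).
Start latitude φ₁ = 0.630710 rad; initial bearing θ = 2.338741 rad.
Destination latitude: φ₂ = arcsin( sin φ₁ cos δ + cos φ₁ sin δ cos θ ) = arcsin(-0.102107) = -5.861°.
For the longitude increment, Δλ = atan2( sin θ sin δ cos φ₁, cos δ − sin φ₁ sin φ₂ ) = atan2(0.467813, 0.653134) = 35.612°.
λ₂ = 68.504° + 35.612° = 104.116°.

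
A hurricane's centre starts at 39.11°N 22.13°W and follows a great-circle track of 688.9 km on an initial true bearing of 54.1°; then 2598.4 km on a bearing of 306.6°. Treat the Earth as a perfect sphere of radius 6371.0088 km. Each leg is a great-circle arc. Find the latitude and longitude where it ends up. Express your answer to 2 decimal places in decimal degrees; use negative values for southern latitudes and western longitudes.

Apply the spherical direct solution leg by leg, carrying full precision between legs.
Leg 1: from (39.11°, -22.13°), δ = 688.9/6371.0088 = 0.108130 rad, θ = 54.1° → φ = 42.55°, λ = -15.31°.
Leg 2: from (42.55°, -15.31°), δ = 2598.4/6371.0088 = 0.407847 rad, θ = 306.6° → φ = 52.65°, λ = -46.98°.

latitude 52.65°, longitude -46.98°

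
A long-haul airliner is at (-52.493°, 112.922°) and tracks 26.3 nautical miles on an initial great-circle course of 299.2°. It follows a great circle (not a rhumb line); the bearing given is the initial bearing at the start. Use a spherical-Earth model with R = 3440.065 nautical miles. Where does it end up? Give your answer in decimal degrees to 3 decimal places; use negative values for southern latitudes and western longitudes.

latitude -52.278°, longitude 112.297°

δ = 26.3/3440.065 = 0.007645 rad (0.4380°).
With φ₁ = -52.493° = -0.916176 rad and θ = 299.2° = 5.222025 rad:
Applying the spherical law of cosines for sides, sin φ₂ = sin φ₁ cos δ + cos φ₁ sin δ cos θ = -0.790985, so φ₂ = -52.278°.
For the longitude increment, Δλ = atan2( sin θ sin δ cos φ₁, cos δ − sin φ₁ sin φ₂ ) = atan2(-0.004063, 0.372499) = -0.625°.
Hence λ₂ = 112.922° + -0.625° = 112.297°.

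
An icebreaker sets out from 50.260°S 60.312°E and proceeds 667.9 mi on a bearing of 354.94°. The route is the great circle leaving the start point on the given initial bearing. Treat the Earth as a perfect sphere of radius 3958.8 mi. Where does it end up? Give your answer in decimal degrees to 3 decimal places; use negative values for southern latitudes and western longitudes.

δ = 667.9/3958.8 = 0.168713 rad (9.6665°).
With φ₁ = -50.260° = -0.877202 rad and θ = 354.94° = 6.194872 rad:
Destination latitude: φ₂ = arcsin( sin φ₁ cos δ + cos φ₁ sin δ cos θ ) = arcsin(-0.651106) = -40.625°.
For the longitude increment, Δλ = atan2( sin θ sin δ cos φ₁, cos δ − sin φ₁ sin φ₂ ) = atan2(-0.009468, 0.485132) = -1.118°.
Hence λ₂ = 60.312° + -1.118° = 59.194°.

latitude -40.625°, longitude 59.194°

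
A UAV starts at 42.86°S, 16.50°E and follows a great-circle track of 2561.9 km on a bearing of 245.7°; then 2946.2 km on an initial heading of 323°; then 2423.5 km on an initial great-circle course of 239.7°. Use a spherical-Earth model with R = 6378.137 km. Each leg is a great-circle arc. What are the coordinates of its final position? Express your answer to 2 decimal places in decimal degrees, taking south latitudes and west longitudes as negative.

latitude -34.53°, longitude -55.86°

Apply the spherical direct solution leg by leg, carrying full precision between legs.
Leg 1: from (-42.86°, 16.50°), δ = 2561.9/6378.137 = 0.401669 rad, θ = 245.7° → φ = -48.07°, λ = -15.73°.
Leg 2: from (-48.07°, -15.73°), δ = 2946.2/6378.137 = 0.461922 rad, θ = 323° → φ = -25.35°, λ = -32.99°.
Leg 3: from (-25.35°, -32.99°), δ = 2423.5/6378.137 = 0.379970 rad, θ = 239.7° → φ = -34.53°, λ = -55.86°.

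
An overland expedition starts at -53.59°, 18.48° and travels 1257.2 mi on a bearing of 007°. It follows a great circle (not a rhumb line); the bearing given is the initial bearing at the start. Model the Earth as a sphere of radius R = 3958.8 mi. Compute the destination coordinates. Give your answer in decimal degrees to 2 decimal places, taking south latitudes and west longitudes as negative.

latitude -35.49°, longitude 21.16°

The arc subtends δ = 1257.2/3958.8 = 0.317571 rad at the centre.
Converting: φ₁ = -0.935322 rad, θ = 0.122173 rad.
Destination latitude: φ₂ = arcsin( sin φ₁ cos δ + cos φ₁ sin δ cos θ ) = arcsin(-0.580585) = -35.49°.
For the longitude increment, Δλ = atan2( sin θ sin δ cos φ₁, cos δ − sin φ₁ sin φ₂ ) = atan2(0.022588, 0.482748) = 2.68°.
λ₂ = λ₁ + Δλ = 21.16°.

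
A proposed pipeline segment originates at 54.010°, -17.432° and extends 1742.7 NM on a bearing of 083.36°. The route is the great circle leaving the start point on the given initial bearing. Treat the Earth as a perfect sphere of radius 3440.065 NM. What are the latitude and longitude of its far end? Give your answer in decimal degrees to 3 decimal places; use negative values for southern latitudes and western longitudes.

Angular distance δ = d/R = 1742.7 / 3440.065 = 0.506589 rad.
Start latitude φ₁ = 0.942652 rad; initial bearing θ = 1.454906 rad.
Destination latitude: φ₂ = arcsin( sin φ₁ cos δ + cos φ₁ sin δ cos θ ) = arcsin(0.740467) = 47.771°.
Then Δλ = atan2(0.283211, 0.275278) = 0.799601 rad, from sin θ sin δ cos φ₁ over cos δ − sin φ₁ sin φ₂.
Hence λ₂ = -17.432° + 45.814° = 28.382°.

latitude 47.771°, longitude 28.382°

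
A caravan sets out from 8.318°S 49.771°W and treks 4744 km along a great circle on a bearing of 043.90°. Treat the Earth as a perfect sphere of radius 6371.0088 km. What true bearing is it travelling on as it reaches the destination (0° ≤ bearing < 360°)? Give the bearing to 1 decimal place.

The arc subtends δ = 4744/6371.0088 = 0.744623 rad at the centre.
Converting: φ₁ = -0.145176 rad, θ = 0.766200 rad.
sin φ₂ = sin φ₁ cos δ + cos φ₁ sin δ cos θ = (-0.144667)(0.735343) + (0.989480)(0.677695)(0.720551) = 0.376797
φ₂ = asin(0.376797) = 0.386336 rad = 22.135°.
Δλ = atan2( sin θ sin δ cos φ₁ , cos δ − sin φ₁ sin φ₂ ) = atan2(0.464971, 0.789853) = 0.532055 rad = 30.484°.
Hence λ₂ = -49.771° + 30.484° = -19.287°.
The forward bearing on arrival equals the back-azimuth from the destination plus 180°.
Back-azimuth from P₂ (22.1°, -19.3°) to P₁ (-8.3°, -49.8°), with Δλ' = λ₁ − λ₂ = -30.5°: atan2( sin Δλ' cos φ₁ , cos φ₂ sin φ₁ − sin φ₂ cos φ₁ cos Δλ' ) = 227.8°.
Final bearing = (227.8° + 180°) mod 360° = 47.8°.

final bearing 47.8°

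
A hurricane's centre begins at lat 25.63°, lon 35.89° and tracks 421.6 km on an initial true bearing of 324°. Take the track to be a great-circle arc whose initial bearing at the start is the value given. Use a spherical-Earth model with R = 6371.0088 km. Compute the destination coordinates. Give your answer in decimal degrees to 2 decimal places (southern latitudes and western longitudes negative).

latitude 28.68°, longitude 33.35°

Central angle δ = d/R = 0.066175 rad.
Converting: φ₁ = 0.447328 rad, θ = 5.654867 rad.
sin φ₂ = sin φ₁ cos δ + cos φ₁ sin δ cos θ = (0.432558)(0.997811) + (0.901606)(0.066126)(0.809017) = 0.479845
φ₂ = asin(0.479845) = 0.500478 rad = 28.68°.
For the longitude increment, Δλ = atan2( sin θ sin δ cos φ₁, cos δ − sin φ₁ sin φ₂ ) = atan2(-0.035044, 0.790251) = -2.54°.
λ₂ = 35.89° + -2.54° = 33.35°.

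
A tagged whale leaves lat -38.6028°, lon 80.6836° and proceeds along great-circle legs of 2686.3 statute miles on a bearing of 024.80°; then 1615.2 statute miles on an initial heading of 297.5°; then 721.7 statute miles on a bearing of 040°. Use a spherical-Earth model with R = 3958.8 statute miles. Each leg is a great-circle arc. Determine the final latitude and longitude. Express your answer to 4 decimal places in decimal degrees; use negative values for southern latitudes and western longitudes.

Apply the spherical direct solution leg by leg, carrying full precision between legs.
Leg 1: from (-38.6028°, 80.6836°), δ = 2686.3/3958.8 = 0.678564 rad, θ = 24.8° → φ = -2.3165°, λ = 95.9612°.
Leg 2: from (-2.3165°, 95.9612°), δ = 1615.2/3958.8 = 0.408002 rad, θ = 297.5° → φ = 8.3929°, λ = 75.1214°.
Leg 3: from (8.3929°, 75.1214°), δ = 721.7/3958.8 = 0.182303 rad, θ = 40° → φ = 16.3159°, λ = 82.0957°.

latitude 16.3159°, longitude 82.0957°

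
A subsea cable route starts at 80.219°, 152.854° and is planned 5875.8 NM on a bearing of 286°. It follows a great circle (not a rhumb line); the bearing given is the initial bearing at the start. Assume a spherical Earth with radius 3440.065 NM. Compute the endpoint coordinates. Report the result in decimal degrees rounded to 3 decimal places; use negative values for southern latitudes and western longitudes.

Central angle δ = d/R = 1.708049 rad.
Converting: φ₁ = 1.400086 rad, θ = 4.991642 rad.
Destination latitude: φ₂ = arcsin( sin φ₁ cos δ + cos φ₁ sin δ cos θ ) = arcsin(-0.088448) = -5.074°.
For the longitude increment, Δλ = atan2( sin θ sin δ cos φ₁, cos δ − sin φ₁ sin φ₂ ) = atan2(-0.161766, -0.049660) = -107.066°.
Hence λ₂ = 152.854° + -107.066° = 45.788°.

latitude -5.074°, longitude 45.788°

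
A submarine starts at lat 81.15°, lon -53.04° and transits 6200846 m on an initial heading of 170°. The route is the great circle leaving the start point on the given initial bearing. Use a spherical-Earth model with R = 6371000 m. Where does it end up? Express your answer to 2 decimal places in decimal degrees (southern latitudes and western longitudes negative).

Central angle δ = d/R = 0.973292 rad.
With φ₁ = 81.15° = 1.416335 rad and θ = 170° = 2.967060 rad:
sin φ₂ = sin φ₁ cos δ + cos φ₁ sin δ cos θ = (0.988094)(0.562581) + (0.153848)(0.826742)(-0.984808) = 0.430622
φ₂ = asin(0.430622) = 0.445182 rad = 25.51°.
For the longitude increment, Δλ = atan2( sin θ sin δ cos φ₁, cos δ − sin φ₁ sin φ₂ ) = atan2(0.022087, 0.137085) = 9.15°.
Hence λ₂ = -53.04° + 9.15° = -43.89°.

latitude 25.51°, longitude -43.89°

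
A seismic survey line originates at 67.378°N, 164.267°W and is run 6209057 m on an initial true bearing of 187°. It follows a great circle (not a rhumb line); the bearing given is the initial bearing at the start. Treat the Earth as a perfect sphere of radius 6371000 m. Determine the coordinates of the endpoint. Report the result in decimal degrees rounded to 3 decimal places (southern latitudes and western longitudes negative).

latitude 11.677°, longitude -170.177°

Angular distance δ = d/R = 6209057 / 6371000 = 0.974581 rad.
With φ₁ = 67.378° = 1.175968 rad and θ = 187° = 3.263766 rad:
sin φ₂ = sin φ₁ cos δ + cos φ₁ sin δ cos θ = (0.923063)(0.561515) + (0.384650)(0.827467)(-0.992546) = 0.202401
φ₂ = asin(0.202401) = 0.203809 rad = 11.677°.
Δλ = atan2( sin θ sin δ cos φ₁ , cos δ − sin φ₁ sin φ₂ ) = atan2(-0.038789, 0.374686) = -0.103157 rad = -5.910°.
λ₂ = -164.267° + -5.910° = -170.177°.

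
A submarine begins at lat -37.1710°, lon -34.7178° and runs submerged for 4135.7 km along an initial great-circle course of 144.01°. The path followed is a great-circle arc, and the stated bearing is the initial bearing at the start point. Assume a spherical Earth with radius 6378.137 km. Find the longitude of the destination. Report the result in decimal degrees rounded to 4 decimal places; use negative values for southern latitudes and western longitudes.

δ = 4135.7/6378.137 = 0.648418 rad (37.1516°).
Start latitude φ₁ = -0.648756 rad; initial bearing θ = 2.513449 rad.
Destination latitude: φ₂ = arcsin( sin φ₁ cos δ + cos φ₁ sin δ cos θ ) = arcsin(-0.870941) = -60.5682°.
For the longitude increment, Δλ = atan2( sin θ sin δ cos φ₁, cos δ − sin φ₁ sin φ₂ ) = atan2(0.282792, 0.270821) = 46.2387°.
λ₂ = λ₁ + Δλ = 11.5209°.

longitude 11.5209°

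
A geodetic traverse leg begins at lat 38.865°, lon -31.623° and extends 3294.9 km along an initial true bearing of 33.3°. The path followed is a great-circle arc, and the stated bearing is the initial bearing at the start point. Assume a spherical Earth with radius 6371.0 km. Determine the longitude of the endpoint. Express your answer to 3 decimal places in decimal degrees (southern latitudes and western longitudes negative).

longitude 1.408°

Angular distance δ = d/R = 3294.9 / 6371 = 0.517172 rad.
Converting: φ₁ = 0.678322 rad, θ = 0.581195 rad.
Destination latitude: φ₂ = arcsin( sin φ₁ cos δ + cos φ₁ sin δ cos θ ) = arcsin(0.867187) = 60.133°.
Then Δλ = atan2(0.211358, 0.325072) = 0.576508 rad, from sin θ sin δ cos φ₁ over cos δ − sin φ₁ sin φ₂.
Hence λ₂ = -31.623° + 33.031° = 1.408°.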